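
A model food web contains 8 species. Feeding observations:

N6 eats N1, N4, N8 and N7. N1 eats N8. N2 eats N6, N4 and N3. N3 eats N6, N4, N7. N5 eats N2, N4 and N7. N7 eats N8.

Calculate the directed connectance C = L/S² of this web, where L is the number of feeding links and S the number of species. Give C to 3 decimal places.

The web has S = 8 species and L = 15 feeding links.
C = L / S² = 15 / 64 = 0.2344 ≈ 0.234.

C = 0.234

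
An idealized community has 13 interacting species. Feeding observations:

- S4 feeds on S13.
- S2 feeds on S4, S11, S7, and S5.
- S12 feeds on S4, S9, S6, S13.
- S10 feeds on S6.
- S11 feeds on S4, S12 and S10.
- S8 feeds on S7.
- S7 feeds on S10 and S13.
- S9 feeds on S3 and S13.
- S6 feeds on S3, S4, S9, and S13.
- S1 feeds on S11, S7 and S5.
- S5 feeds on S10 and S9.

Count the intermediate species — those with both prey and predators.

Intermediate species (has both prey and predators): S4, S9, S6, S10, S12, S11, S7, S5.
Count: 8.

8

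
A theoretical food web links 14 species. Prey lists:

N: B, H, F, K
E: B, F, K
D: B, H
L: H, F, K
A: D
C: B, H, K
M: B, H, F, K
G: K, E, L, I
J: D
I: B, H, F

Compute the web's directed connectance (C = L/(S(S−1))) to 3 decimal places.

C = 0.154

The web has S = 14 species and L = 28 feeding links.
C = L / (S(S−1)) = 28 / 182 = 0.1538 ≈ 0.154.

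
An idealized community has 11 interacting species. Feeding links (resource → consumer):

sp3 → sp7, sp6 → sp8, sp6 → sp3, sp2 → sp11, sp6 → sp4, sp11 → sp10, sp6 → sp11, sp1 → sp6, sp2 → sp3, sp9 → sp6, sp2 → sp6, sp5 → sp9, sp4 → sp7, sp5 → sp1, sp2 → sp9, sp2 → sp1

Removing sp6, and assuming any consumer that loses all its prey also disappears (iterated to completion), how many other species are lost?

2

Remove sp6.
Round 1: sp4 (all prey gone), sp8 (all prey gone) → extinct.
No further losses. Total secondary extinctions: 2.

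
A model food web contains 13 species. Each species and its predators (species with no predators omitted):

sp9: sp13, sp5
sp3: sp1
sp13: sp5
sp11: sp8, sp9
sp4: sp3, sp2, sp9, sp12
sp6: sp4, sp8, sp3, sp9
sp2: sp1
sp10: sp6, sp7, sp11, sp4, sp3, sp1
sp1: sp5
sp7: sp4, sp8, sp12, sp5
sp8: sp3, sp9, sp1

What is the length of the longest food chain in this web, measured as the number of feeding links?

One longest chain: sp10 → sp6 → sp4 → sp9 → sp13 → sp5.
It has 6 species and 5 links.

5 links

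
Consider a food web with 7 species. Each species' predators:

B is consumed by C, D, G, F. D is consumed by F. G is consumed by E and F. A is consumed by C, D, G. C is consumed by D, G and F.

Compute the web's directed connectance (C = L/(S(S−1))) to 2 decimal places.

The web has S = 7 species and L = 13 feeding links.
C = L / (S(S−1)) = 13 / 42 = 0.3095 ≈ 0.31.

C = 0.31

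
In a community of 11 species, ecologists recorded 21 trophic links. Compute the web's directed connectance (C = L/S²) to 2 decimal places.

C = 0.17

The web has S = 11 species and L = 21 feeding links.
C = L / S² = 21 / 121 = 0.1736 ≈ 0.17.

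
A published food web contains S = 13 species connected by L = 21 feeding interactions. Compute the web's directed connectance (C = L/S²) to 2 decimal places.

The web has S = 13 species and L = 21 feeding links.
C = L / S² = 21 / 169 = 0.1243 ≈ 0.12.

C = 0.12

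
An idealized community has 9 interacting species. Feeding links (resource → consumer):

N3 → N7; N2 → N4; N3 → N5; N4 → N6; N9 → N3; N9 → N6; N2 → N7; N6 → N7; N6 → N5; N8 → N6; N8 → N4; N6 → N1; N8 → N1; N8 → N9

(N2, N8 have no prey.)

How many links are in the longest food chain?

3 links

One longest chain: N8 → N9 → N6 → N1.
It has 4 species and 3 links.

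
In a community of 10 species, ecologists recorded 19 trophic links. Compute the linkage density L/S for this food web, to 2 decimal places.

L/S = 1.90

There are L = 19 links among S = 10 species.
L/S = 19/10 = 1.9000 ≈ 1.90.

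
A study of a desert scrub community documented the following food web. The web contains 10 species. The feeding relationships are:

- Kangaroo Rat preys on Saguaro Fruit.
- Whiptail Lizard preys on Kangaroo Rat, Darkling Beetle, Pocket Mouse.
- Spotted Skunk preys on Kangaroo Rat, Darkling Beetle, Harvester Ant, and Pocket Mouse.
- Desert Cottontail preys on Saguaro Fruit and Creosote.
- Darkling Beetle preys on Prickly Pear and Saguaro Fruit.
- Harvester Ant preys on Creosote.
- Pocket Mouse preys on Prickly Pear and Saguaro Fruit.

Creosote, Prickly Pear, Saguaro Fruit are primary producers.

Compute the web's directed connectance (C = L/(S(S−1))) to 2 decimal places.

The web has S = 10 species and L = 15 feeding links.
C = L / (S(S−1)) = 15 / 90 = 0.1667 ≈ 0.17.

C = 0.17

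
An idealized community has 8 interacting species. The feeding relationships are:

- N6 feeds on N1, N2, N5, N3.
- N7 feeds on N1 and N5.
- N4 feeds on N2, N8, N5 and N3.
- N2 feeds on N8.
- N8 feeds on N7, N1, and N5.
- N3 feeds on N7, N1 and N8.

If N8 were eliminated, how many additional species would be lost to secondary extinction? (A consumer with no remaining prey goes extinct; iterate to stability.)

Remove N8.
Round 1: N2 (all prey gone) → extinct.
No further losses. Total secondary extinctions: 1.

1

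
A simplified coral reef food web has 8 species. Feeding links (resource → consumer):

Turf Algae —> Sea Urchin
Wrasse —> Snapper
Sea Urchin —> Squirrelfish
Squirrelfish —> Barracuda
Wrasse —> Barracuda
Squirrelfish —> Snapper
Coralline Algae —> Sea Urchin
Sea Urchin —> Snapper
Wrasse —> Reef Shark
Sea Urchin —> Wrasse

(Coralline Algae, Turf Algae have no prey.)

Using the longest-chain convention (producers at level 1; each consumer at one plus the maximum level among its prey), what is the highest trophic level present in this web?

Producers (level 1): Coralline Algae, Turf Algae.
Coralline Algae → Sea Urchin → Wrasse → Reef Shark gives Reef Shark level 4.
No species has a prey at level 4, so no species reaches level 5.

4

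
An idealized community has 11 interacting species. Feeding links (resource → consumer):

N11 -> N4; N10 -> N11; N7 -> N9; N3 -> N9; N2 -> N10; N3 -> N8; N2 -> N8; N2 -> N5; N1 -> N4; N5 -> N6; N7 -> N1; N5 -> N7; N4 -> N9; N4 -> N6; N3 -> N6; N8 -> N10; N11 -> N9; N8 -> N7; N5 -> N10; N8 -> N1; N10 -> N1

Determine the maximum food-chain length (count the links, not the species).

5 links

One longest chain: N2 → N5 → N10 → N1 → N4 → N9.
It has 6 species and 5 links.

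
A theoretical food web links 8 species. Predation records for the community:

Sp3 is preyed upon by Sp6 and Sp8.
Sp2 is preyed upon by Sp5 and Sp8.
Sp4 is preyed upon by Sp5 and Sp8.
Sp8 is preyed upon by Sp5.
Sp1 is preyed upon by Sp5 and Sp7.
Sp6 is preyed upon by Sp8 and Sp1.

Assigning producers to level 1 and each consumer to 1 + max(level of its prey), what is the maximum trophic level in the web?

4

Producers (level 1): Sp2, Sp3, Sp4.
Sp3 → Sp6 → Sp1 → Sp5 gives Sp5 level 4.
No species has a prey at level 4, so no species reaches level 5.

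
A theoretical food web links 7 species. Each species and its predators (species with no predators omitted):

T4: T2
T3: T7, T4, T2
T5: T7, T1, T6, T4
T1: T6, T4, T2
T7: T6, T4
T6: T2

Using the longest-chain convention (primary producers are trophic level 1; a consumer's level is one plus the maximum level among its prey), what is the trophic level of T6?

Trophic level 3

T5 is a producer → level 1.
T7 eats T5 (level 1); other prey at levels: T3 1 → level 2.
T6 eats T7 (level 2); other prey at levels: T5 1, T1 2 → level 3.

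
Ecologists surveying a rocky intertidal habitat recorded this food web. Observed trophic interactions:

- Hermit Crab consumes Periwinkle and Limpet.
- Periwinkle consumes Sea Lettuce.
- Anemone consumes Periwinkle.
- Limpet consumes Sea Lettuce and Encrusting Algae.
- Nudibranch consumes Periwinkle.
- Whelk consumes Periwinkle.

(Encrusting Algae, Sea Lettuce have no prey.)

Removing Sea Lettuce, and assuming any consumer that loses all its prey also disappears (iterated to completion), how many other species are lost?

Remove Sea Lettuce.
Round 1: Periwinkle (all prey gone) → extinct.
Round 2: Anemone (all prey gone), Whelk (all prey gone), Nudibranch (all prey gone) → extinct.
No further losses. Total secondary extinctions: 4.

4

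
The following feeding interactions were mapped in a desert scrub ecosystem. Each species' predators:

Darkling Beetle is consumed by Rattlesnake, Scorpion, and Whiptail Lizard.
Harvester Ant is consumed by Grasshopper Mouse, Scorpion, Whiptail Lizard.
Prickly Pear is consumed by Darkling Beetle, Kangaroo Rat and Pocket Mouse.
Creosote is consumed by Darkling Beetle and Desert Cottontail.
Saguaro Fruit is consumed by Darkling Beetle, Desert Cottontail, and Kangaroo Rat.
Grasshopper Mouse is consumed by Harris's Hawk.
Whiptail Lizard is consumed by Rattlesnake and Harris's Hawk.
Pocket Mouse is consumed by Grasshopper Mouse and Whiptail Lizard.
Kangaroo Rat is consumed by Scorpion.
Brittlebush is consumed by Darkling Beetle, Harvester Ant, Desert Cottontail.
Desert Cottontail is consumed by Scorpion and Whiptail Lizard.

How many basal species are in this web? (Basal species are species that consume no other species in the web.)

4

Basal species (no prey listed): Creosote, Brittlebush, Prickly Pear, Saguaro Fruit.
Count: 4.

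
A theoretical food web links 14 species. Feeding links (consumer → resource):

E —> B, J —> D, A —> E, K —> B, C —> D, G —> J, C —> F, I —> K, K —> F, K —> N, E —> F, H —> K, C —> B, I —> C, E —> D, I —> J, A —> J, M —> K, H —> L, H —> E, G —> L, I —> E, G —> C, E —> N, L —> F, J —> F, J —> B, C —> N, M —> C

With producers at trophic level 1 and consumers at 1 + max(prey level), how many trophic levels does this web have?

Producers (level 1): N, D, B, F.
D → J → G gives G level 3.
No species has a prey at level 3, so no species reaches level 4.

3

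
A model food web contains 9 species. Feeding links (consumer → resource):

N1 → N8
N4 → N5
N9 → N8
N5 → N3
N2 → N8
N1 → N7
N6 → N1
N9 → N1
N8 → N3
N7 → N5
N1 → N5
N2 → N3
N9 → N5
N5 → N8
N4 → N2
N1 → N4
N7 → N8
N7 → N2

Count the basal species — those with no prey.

Basal species (no prey listed): N3.
Count: 1.

1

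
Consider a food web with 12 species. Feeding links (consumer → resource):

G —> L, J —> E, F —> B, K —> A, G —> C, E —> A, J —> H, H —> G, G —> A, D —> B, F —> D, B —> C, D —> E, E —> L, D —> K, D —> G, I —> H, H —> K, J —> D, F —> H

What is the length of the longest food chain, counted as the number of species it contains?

4 species

One longest chain: A → K → H → J.
It has 4 species and 3 links.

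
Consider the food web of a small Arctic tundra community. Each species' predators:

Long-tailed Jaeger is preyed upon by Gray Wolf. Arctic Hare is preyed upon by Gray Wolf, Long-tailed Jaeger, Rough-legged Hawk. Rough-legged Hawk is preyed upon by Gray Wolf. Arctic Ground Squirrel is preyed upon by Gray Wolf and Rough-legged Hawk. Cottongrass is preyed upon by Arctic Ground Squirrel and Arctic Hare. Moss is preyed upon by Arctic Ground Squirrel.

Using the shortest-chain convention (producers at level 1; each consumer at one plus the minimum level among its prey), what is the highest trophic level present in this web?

3

Producers (level 1): Cottongrass, Moss.
Following each consumer down to its lowest-level prey: Cottongrass → Arctic Hare → Rough-legged Hawk (levels 1 through 3).
All prey of Rough-legged Hawk (Arctic Hare 2, Arctic Ground Squirrel 2) are at level 2 or above, so Rough-legged Hawk is at level 1 + 2 = 3.
Every consumer has at least one prey at level 2 or below, so none exceeds level 3.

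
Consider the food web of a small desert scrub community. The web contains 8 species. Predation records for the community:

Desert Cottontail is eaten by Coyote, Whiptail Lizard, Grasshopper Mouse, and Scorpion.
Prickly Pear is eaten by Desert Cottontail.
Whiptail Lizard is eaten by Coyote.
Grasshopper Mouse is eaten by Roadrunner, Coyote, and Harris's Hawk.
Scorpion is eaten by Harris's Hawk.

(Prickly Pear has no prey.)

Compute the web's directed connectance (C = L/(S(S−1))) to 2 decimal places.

The web has S = 8 species and L = 10 feeding links.
C = L / (S(S−1)) = 10 / 56 = 0.1786 ≈ 0.18.

C = 0.18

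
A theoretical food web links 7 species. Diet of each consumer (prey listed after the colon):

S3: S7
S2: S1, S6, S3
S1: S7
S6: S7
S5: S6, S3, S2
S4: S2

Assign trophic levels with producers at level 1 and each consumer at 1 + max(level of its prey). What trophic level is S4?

S7 is a producer → level 1.
S1 eats S7 → level 2.
S2 eats S1 (level 2); other prey at levels: S6 2, S3 2 → level 3.
S4 eats S2 → level 4.

Trophic level 4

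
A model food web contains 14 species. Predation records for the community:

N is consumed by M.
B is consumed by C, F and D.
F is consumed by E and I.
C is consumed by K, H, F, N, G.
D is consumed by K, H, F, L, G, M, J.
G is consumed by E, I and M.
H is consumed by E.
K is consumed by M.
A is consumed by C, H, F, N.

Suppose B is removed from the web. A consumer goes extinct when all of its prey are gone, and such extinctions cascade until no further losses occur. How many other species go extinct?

Remove B.
Round 1: D (all prey gone) → extinct.
Round 2: J (all prey gone), L (all prey gone) → extinct.
No further losses. Total secondary extinctions: 3.

3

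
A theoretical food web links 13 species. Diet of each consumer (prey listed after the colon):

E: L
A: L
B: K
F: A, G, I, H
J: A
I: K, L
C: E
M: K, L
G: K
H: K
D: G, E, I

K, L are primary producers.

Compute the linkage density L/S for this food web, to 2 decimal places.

There are L = 18 links among S = 13 species.
L/S = 18/13 = 1.3846 ≈ 1.38.

L/S = 1.38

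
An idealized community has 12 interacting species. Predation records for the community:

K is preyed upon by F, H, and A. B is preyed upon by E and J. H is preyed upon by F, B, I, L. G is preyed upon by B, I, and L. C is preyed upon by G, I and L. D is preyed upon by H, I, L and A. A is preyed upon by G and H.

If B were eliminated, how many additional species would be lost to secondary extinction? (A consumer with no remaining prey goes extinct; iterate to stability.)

Remove B.
Round 1: J (all prey gone), E (all prey gone) → extinct.
No further losses. Total secondary extinctions: 2.

2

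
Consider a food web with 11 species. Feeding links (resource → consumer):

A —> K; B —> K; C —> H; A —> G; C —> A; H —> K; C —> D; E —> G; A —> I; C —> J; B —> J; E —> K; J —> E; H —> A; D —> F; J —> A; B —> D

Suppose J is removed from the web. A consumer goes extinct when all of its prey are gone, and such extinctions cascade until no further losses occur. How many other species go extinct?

1

Remove J.
Round 1: E (all prey gone) → extinct.
No further losses. Total secondary extinctions: 1.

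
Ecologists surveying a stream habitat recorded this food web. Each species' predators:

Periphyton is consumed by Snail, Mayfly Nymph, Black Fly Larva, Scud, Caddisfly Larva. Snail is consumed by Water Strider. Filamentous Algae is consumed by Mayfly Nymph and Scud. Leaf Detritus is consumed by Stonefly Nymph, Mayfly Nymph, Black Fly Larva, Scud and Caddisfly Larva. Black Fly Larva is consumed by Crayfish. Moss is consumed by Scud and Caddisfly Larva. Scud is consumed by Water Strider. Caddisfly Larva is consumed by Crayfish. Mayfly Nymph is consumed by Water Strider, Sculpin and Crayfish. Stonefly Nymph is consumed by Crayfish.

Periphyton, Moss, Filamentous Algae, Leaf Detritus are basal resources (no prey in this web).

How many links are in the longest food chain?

2 links

One longest chain: Periphyton → Mayfly Nymph → Sculpin.
It has 3 species and 2 links.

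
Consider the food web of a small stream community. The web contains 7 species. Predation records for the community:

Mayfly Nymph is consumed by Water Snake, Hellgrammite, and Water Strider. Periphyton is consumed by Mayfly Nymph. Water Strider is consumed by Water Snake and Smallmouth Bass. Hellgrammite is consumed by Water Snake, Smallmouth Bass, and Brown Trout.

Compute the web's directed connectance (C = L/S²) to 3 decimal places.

C = 0.184

The web has S = 7 species and L = 9 feeding links.
C = L / S² = 9 / 49 = 0.1837 ≈ 0.184.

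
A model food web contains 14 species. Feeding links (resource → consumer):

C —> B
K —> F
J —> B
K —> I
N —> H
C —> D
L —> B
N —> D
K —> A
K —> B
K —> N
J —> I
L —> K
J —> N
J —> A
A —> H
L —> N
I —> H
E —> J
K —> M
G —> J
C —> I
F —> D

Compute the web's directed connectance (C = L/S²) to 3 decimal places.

The web has S = 14 species and L = 23 feeding links.
C = L / S² = 23 / 196 = 0.1173 ≈ 0.117.

C = 0.117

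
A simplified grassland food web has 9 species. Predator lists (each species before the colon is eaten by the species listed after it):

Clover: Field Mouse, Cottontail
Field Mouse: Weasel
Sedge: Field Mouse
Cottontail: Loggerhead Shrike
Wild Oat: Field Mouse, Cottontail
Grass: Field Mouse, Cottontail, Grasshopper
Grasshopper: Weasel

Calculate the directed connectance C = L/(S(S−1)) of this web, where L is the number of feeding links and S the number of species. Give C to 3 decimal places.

The web has S = 9 species and L = 11 feeding links.
C = L / (S(S−1)) = 11 / 72 = 0.1528 ≈ 0.153.

C = 0.153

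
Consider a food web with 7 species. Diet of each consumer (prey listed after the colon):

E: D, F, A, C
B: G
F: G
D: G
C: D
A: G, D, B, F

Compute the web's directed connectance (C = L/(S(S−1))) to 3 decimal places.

C = 0.286

The web has S = 7 species and L = 12 feeding links.
C = L / (S(S−1)) = 12 / 42 = 0.2857 ≈ 0.286.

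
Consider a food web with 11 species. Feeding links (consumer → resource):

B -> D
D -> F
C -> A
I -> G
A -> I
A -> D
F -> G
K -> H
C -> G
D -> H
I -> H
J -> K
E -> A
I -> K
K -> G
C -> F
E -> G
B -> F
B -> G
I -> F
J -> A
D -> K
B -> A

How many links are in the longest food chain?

One longest chain: G → F → D → A → J.
It has 5 species and 4 links.

4 links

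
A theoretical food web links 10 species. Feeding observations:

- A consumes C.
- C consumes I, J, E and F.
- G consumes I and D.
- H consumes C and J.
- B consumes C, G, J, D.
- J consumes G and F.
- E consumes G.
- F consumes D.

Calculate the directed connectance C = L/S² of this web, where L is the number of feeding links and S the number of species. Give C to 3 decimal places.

The web has S = 10 species and L = 17 feeding links.
C = L / S² = 17 / 100 = 0.1700 ≈ 0.170.

C = 0.170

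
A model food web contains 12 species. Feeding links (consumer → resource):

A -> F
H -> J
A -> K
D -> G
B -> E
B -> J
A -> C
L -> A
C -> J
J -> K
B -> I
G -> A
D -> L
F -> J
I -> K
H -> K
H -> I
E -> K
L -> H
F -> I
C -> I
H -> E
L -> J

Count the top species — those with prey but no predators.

2

Top species (has prey, but nothing eats it): B, D.
Count: 2.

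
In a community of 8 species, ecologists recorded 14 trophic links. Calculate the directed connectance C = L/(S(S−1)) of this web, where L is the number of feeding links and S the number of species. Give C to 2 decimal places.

The web has S = 8 species and L = 14 feeding links.
C = L / (S(S−1)) = 14 / 56 = 0.2500 ≈ 0.25.

C = 0.25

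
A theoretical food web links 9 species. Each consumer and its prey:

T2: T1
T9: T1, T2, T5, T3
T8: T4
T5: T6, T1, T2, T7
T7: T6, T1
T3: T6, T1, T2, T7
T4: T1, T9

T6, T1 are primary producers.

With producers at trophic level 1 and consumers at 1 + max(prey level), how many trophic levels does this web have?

Producers (level 1): T6, T1.
T1 → T2 → T5 → T9 → T4 → T8 gives T8 level 6.
No species has a prey at level 6, so no species reaches level 7.

6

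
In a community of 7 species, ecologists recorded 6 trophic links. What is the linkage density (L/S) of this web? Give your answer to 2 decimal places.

L/S = 0.86

There are L = 6 links among S = 7 species.
L/S = 6/7 = 0.8571 ≈ 0.86.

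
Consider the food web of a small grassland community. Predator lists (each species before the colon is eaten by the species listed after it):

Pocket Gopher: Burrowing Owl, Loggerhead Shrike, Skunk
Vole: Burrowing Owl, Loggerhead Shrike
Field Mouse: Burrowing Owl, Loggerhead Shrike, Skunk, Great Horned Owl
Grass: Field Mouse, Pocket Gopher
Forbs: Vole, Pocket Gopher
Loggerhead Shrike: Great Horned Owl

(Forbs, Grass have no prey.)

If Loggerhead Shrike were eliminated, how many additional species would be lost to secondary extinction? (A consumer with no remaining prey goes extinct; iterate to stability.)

0

Remove Loggerhead Shrike.
Every predator of it retains at least one other prey: Great Horned Owl still has Field Mouse.
No consumer loses all prey, so no secondary extinctions occur.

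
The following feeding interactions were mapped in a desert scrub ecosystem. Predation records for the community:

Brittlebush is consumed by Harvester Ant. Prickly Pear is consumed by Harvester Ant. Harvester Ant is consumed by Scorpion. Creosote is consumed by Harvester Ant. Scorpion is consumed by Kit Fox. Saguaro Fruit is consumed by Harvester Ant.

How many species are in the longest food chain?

One longest chain: Prickly Pear → Harvester Ant → Scorpion → Kit Fox.
It has 4 species and 3 links.

4 species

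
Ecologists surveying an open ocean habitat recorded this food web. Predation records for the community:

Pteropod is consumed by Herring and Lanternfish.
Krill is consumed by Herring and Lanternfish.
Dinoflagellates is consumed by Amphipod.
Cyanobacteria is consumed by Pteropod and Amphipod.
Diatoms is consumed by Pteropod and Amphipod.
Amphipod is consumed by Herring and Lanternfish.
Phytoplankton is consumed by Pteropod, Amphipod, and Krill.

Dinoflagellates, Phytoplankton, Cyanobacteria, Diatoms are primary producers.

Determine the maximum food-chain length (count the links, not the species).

One longest chain: Phytoplankton → Krill → Lanternfish.
It has 3 species and 2 links.

2 links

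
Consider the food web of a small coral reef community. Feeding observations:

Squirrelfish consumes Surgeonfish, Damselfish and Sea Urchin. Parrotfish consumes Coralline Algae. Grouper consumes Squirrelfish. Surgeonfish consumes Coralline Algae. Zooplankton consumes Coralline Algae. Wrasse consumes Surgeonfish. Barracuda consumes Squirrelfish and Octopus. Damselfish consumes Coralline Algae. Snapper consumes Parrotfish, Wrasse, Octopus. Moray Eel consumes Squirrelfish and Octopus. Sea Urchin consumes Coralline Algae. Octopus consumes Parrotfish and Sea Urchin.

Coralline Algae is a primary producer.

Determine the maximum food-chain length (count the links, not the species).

One longest chain: Coralline Algae → Damselfish → Squirrelfish → Barracuda.
It has 4 species and 3 links.

3 links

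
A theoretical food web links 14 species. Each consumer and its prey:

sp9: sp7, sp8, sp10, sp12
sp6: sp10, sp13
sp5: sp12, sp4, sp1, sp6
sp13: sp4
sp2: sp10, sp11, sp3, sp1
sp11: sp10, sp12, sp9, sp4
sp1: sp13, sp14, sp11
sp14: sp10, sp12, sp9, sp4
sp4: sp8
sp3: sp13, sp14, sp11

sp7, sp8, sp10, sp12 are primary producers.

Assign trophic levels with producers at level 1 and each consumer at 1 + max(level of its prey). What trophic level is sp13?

Trophic level 3

sp8 is a producer → level 1.
sp4 eats sp8 → level 2.
sp13 eats sp4 → level 3.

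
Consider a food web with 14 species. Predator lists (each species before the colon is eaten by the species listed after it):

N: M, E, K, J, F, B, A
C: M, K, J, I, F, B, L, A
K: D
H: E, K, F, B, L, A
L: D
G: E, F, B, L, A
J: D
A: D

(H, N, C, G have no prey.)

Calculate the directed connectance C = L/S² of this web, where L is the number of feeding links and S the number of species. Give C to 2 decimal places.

C = 0.15

The web has S = 14 species and L = 30 feeding links.
C = L / S² = 30 / 196 = 0.1531 ≈ 0.15.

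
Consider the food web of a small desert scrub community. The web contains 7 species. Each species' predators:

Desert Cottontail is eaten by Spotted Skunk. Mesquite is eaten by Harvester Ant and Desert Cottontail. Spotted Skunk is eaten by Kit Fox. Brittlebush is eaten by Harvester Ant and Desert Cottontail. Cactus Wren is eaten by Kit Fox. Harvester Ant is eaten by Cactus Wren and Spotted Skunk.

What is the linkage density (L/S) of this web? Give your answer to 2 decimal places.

L/S = 1.29

There are L = 9 links among S = 7 species.
L/S = 9/7 = 1.2857 ≈ 1.29.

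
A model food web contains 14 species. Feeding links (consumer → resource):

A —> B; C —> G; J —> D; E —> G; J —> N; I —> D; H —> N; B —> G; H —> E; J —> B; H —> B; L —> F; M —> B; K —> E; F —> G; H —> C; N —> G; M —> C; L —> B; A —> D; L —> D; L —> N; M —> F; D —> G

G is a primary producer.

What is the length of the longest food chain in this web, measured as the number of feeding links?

2 links

One longest chain: G → E → K.
It has 3 species and 2 links.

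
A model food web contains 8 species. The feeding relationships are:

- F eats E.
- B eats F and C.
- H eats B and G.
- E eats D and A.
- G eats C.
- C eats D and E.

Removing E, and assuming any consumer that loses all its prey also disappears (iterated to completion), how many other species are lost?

1

Remove E.
Round 1: F (all prey gone) → extinct.
No further losses. Total secondary extinctions: 1.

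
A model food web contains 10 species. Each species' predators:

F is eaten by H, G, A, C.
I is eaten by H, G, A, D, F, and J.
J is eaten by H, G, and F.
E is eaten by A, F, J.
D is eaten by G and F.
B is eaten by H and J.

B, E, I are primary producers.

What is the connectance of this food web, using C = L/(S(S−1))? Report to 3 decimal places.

The web has S = 10 species and L = 20 feeding links.
C = L / (S(S−1)) = 20 / 90 = 0.2222 ≈ 0.222.

C = 0.222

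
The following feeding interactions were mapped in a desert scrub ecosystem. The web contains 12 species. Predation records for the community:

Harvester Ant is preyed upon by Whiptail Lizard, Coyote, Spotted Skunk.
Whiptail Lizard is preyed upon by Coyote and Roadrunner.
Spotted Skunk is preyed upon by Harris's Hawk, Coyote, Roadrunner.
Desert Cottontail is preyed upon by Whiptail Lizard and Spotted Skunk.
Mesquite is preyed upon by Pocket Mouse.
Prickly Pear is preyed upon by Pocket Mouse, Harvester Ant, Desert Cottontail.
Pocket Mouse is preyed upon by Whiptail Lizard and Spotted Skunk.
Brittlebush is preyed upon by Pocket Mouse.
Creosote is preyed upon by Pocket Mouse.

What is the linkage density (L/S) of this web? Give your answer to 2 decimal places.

L/S = 1.50

There are L = 18 links among S = 12 species.
L/S = 18/12 = 1.5000 ≈ 1.50.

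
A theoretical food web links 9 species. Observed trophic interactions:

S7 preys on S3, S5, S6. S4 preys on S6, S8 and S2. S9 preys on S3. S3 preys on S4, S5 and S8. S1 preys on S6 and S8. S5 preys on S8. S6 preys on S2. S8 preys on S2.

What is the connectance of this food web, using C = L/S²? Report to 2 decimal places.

The web has S = 9 species and L = 15 feeding links.
C = L / S² = 15 / 81 = 0.1852 ≈ 0.19.

C = 0.19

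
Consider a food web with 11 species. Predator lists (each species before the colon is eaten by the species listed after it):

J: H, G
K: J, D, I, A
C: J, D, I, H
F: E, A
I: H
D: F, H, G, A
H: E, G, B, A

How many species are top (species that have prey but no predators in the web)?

Top species (has prey, but nothing eats it): E, G, B, A.
Count: 4.

4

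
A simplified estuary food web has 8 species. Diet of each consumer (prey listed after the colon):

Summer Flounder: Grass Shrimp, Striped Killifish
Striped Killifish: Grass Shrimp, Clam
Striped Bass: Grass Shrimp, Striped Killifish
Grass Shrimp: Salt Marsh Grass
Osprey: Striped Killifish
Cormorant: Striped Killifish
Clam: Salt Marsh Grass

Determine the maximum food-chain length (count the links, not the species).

One longest chain: Salt Marsh Grass → Grass Shrimp → Striped Killifish → Cormorant.
It has 4 species and 3 links.

3 links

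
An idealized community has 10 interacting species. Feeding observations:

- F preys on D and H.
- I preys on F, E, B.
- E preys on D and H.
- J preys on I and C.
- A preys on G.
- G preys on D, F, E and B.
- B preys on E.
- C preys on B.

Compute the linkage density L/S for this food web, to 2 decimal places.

There are L = 16 links among S = 10 species.
L/S = 16/10 = 1.6000 ≈ 1.60.

L/S = 1.60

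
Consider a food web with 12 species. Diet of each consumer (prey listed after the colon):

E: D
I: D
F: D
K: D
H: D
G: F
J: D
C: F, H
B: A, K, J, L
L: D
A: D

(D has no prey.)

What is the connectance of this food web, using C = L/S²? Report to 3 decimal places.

The web has S = 12 species and L = 15 feeding links.
C = L / S² = 15 / 144 = 0.1042 ≈ 0.104.

C = 0.104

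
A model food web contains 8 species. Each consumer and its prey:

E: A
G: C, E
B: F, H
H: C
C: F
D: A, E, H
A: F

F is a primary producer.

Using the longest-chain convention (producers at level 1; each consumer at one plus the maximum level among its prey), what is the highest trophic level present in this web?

Producers (level 1): F.
F → C → H → B gives B level 4.
No species has a prey at level 4, so no species reaches level 5.

4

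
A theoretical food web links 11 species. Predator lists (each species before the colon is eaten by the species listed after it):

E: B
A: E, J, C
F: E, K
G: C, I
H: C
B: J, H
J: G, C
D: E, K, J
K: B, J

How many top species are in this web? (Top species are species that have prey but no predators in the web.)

Top species (has prey, but nothing eats it): C, I.
Count: 2.

2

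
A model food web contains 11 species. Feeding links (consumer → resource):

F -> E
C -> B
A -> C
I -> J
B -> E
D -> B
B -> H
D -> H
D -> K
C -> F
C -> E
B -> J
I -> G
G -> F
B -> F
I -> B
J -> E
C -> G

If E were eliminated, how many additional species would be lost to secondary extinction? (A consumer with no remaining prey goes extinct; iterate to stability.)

Remove E.
Round 1: F (all prey gone), J (all prey gone) → extinct.
Round 2: G (all prey gone) → extinct.
No further losses. Total secondary extinctions: 3.

3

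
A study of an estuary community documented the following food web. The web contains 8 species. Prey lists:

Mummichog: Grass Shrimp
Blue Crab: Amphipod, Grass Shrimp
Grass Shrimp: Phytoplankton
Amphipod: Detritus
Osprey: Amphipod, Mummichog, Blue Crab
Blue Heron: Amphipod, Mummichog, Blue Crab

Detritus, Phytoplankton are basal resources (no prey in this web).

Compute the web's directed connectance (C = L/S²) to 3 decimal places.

C = 0.172

The web has S = 8 species and L = 11 feeding links.
C = L / S² = 11 / 64 = 0.1719 ≈ 0.172.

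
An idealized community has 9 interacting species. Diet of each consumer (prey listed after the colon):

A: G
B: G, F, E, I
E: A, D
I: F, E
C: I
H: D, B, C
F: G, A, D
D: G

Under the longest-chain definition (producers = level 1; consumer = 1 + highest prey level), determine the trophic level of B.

Trophic level 5

G is a producer → level 1.
A eats G → level 2.
F eats A (level 2); other prey at levels: G 1, D 2 → level 3.
I eats F (level 3); other prey at levels: E 3 → level 4.
B eats I (level 4); other prey at levels: G 1, F 3, E 3 → level 5.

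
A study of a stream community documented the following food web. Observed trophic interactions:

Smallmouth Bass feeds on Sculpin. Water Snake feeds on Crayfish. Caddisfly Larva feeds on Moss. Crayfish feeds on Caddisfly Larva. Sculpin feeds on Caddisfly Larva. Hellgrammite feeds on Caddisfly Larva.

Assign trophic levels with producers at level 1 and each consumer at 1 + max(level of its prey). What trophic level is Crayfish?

Trophic level 3

Moss is a producer → level 1.
Caddisfly Larva eats Moss → level 2.
Crayfish eats Caddisfly Larva → level 3.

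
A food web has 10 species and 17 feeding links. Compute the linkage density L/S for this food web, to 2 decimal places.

There are L = 17 links among S = 10 species.
L/S = 17/10 = 1.7000 ≈ 1.70.

L/S = 1.70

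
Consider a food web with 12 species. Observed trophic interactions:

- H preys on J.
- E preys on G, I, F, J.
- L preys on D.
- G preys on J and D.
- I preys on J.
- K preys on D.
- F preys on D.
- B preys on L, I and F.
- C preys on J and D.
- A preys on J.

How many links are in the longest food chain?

One longest chain: D → G → E.
It has 3 species and 2 links.

2 links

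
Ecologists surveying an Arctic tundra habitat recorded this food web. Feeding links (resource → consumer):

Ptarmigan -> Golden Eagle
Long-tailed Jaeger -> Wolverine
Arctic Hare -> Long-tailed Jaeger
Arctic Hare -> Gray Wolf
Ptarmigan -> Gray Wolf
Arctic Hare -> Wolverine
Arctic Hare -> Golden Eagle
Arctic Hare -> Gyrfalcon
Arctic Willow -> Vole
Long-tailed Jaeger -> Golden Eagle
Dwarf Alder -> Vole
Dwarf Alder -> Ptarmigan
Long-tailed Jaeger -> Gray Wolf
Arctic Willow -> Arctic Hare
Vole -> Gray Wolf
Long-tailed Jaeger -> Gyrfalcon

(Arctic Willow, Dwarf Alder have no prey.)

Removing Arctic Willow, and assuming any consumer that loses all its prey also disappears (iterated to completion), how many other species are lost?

Remove Arctic Willow.
Round 1: Arctic Hare (all prey gone) → extinct.
Round 2: Long-tailed Jaeger (all prey gone) → extinct.
Round 3: Gyrfalcon (all prey gone), Wolverine (all prey gone) → extinct.
No further losses. Total secondary extinctions: 4.

4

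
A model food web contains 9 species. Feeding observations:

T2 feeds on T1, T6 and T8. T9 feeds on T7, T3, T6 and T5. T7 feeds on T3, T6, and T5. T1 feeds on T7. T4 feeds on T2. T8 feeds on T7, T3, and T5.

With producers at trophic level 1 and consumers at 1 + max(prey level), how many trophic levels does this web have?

5

Producers (level 1): T6, T3, T5.
T6 → T7 → T8 → T2 → T4 gives T4 level 5.
No species has a prey at level 5, so no species reaches level 6.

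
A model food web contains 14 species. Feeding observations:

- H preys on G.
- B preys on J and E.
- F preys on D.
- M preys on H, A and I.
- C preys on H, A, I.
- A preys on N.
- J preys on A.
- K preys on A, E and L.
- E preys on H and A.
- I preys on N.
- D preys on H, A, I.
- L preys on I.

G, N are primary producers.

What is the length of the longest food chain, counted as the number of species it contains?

4 species

One longest chain: N → A → D → F.
It has 4 species and 3 links.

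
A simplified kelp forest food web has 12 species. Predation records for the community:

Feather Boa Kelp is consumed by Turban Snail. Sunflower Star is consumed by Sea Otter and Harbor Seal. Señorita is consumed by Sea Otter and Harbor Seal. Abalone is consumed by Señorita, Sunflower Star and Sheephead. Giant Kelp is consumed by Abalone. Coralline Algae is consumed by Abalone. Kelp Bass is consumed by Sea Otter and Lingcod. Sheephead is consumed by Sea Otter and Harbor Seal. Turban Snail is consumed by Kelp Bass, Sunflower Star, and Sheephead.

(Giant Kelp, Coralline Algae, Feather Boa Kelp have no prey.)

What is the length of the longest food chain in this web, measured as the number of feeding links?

One longest chain: Giant Kelp → Abalone → Señorita → Harbor Seal.
It has 4 species and 3 links.

3 links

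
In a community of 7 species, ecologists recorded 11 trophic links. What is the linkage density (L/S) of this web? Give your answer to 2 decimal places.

There are L = 11 links among S = 7 species.
L/S = 11/7 = 1.5714 ≈ 1.57.

L/S = 1.57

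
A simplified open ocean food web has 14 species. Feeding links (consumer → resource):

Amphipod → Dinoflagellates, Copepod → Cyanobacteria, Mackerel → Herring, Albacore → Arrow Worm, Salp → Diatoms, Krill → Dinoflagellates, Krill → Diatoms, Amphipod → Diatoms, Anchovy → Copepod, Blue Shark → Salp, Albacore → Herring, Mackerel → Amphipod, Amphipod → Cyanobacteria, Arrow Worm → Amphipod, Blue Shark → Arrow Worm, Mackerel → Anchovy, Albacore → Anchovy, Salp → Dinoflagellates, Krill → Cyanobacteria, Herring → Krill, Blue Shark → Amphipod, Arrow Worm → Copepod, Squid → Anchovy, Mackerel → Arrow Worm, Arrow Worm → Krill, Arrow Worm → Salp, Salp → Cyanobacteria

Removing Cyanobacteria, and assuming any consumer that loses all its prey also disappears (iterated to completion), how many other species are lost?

Remove Cyanobacteria.
Round 1: Copepod (all prey gone) → extinct.
Round 2: Anchovy (all prey gone) → extinct.
Round 3: Squid (all prey gone) → extinct.
No further losses. Total secondary extinctions: 3.

3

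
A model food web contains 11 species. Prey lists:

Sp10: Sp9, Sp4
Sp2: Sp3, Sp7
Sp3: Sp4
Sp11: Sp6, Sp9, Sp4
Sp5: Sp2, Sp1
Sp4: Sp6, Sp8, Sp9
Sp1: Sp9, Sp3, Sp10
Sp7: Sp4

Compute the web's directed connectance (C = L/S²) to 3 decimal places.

C = 0.140

The web has S = 11 species and L = 17 feeding links.
C = L / S² = 17 / 121 = 0.1405 ≈ 0.140.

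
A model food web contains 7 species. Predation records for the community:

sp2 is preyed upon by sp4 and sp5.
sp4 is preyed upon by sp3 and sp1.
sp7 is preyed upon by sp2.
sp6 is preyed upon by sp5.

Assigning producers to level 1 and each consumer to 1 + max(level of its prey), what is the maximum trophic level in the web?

Producers (level 1): sp7, sp6.
sp7 → sp2 → sp4 → sp1 gives sp1 level 4.
No species has a prey at level 4, so no species reaches level 5.

4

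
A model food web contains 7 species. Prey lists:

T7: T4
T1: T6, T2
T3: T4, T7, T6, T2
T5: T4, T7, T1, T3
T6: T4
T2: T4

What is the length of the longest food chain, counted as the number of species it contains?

4 species

One longest chain: T4 → T6 → T1 → T5.
It has 4 species and 3 links.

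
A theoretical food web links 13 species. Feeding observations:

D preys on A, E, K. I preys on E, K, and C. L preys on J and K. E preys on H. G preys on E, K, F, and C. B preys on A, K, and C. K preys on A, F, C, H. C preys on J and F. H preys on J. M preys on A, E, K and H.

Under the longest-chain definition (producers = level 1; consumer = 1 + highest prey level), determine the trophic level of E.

Trophic level 3

J is a producer → level 1.
H eats J → level 2.
E eats H → level 3.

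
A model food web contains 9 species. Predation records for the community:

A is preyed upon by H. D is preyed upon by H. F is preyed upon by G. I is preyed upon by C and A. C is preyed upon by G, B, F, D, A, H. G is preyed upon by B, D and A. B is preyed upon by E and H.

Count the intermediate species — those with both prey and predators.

Intermediate species (has both prey and predators): C, F, G, B, D, A.
Count: 6.

6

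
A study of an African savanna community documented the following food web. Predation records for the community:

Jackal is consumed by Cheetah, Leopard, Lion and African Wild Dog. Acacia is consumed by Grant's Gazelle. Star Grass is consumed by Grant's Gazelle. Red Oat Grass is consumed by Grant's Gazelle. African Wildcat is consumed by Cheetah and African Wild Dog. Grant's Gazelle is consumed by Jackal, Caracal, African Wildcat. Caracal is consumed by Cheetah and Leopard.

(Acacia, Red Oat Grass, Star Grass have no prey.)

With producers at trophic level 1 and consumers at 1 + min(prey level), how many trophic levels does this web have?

Producers (level 1): Acacia, Red Oat Grass, Star Grass.
Following each consumer down to its lowest-level prey: Acacia → Grant's Gazelle → Caracal → Leopard (levels 1 through 4).
All prey of Leopard (Caracal 3, Jackal 3) are at level 3 or above, so Leopard is at level 1 + 3 = 4.
Every consumer has at least one prey at level 3 or below, so none exceeds level 4.

4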